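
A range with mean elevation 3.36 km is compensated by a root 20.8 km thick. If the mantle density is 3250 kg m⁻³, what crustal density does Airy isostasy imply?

2800 kg m⁻³

ρ_c h = (ρ_m − ρ_c) r → ρ_c (h + r) = ρ_m r → ρ_c = ρ_m r / (h + r).
ρ_c = 3250 × 20.8 km / (3.36 km + 20.8 km) = 2800 kg m⁻³.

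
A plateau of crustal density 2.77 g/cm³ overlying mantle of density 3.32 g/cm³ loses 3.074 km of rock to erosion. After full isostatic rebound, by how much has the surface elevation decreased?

0.509 km

Rebound u = e ρ_c/ρ_m = 3.074 km × 2.77/3.32 = 2.565 km.
Net surface drop = e − u = 3.074 km − 2.565 km = e (ρ_m − ρ_c)/ρ_m = 0.509 km.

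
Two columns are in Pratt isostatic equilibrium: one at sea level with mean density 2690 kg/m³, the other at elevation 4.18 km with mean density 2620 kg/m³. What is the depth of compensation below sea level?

ρ_ref D = ρ (D + h) → D (ρ_ref − ρ) = ρ h.
D = ρ h/(ρ_ref − ρ) = 2620 × 4.18 km/(2690 − 2620) = 156 km.

156 km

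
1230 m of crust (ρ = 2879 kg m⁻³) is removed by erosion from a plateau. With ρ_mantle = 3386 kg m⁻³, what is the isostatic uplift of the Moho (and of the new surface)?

Unloading: uplift u = e ρ_c/ρ_m = 1230 m × 2879/3386 = 1050 m.

1050 m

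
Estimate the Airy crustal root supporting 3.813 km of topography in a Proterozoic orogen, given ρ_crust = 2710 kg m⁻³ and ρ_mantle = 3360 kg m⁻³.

Equating mass per unit area of the two columns: the weight of the topography is balanced by the buoyancy of the root, ρ_c h = (ρ_m − ρ_c) r.
r = h · ρ_c / (ρ_m − ρ_c) = 3.813 km × 2710 / (3360 − 2710) = 15.9 km.

15.9 km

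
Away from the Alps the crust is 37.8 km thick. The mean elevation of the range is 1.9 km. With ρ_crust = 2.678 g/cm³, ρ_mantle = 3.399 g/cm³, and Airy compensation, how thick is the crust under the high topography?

46.8 km

Root depth r = h ρ_c / (ρ_m − ρ_c) = 1.9 km × 2.678 / 0.721 = 7.057 km.
Total thickness = T + h + r = 37.8 km + 1.9 km + 7.057 km = 46.8 km.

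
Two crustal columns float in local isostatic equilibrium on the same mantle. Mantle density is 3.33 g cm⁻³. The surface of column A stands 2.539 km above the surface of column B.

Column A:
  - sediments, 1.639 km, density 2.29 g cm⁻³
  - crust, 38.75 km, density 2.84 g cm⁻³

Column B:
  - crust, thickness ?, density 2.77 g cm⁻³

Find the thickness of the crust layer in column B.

Take the compensation level at the base of the deeper column (depth z_c below the surface of column A) and equate Σ ρ_i t_i down to z_c; mantle fills any gap and the z_c terms cancel.
Column A: 1.639×2.29 + 38.75×2.84 + (z_c − 40.389)×3.33
Column B: 2.539×0 + x×2.77 + (z_c − 2.539 − 0 − x)×3.33
The z_c×3.33 term appears on both sides and cancels. Collect the known terms of each column as K = Σ(ρt)_known − 3.33 × (depth of known layers): K_A = 113.80331 − 3.33×40.389 = −20.69206; K_B = 0 − 3.33×(2.539 + 0) = −8.45487.
Balance: K_A = K_B − x×(3.33 − 2.77), so x = (K_B − K_A)/(3.33 − 2.77) = 12.2372/0.56 = 21.9 km.

21.9 km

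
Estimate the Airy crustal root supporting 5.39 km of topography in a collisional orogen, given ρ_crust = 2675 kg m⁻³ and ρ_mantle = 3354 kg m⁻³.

Isostatic balance requires: the weight of the topography is balanced by the buoyancy of the root, ρ_c h = (ρ_m − ρ_c) r.
r = h · ρ_c / (ρ_m − ρ_c) = 5.39 km × 2675 / (3354 − 2675) = 21.2 km.

21.2 km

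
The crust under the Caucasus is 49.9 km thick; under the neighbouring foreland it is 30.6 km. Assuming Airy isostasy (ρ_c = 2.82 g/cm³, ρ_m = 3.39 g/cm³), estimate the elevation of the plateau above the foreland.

3.25 km

Excess crust Δ = 49.9 km − 30.6 km = 19.3 km, split between elevation h and root r with h + r = Δ.
Airy balance ρ_c h = (ρ_m − ρ_c) r gives r = h ρ_c/(ρ_m − ρ_c), so h (1 + ρ_c/(ρ_m − ρ_c)) = Δ, i.e. h = Δ (ρ_m − ρ_c)/ρ_m.
h = 19.3 km × 0.57/3.39 = 3.25 km.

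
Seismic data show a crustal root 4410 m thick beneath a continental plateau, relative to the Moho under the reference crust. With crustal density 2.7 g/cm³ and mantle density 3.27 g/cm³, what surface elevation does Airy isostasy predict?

931 m

For local isostatic compensation: ρ_c h = (ρ_m − ρ_c) r.
h = r (ρ_m − ρ_c) / ρ_c = 4410 m × (3.27 − 2.7) / 2.7 = 931 m.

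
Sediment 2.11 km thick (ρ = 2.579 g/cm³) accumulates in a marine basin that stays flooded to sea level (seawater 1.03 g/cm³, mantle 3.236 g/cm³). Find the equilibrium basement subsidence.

1.48 km

Submarine loading: the sediment displaces seawater, and the subsidence is in turn flooded, so s (ρ_m − ρ_w) = t (ρ_sed − ρ_w).
s = 2.11 km × (2.579 − 1.03) / (3.236 − 1.03) = 1.48 km.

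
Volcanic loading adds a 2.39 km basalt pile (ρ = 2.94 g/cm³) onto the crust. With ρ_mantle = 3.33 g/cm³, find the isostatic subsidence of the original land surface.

2.11 km

Subaerial loading: s = t ρ_load / ρ_m.
s = 2.39 km × 2.94/3.33 = 2.11 km.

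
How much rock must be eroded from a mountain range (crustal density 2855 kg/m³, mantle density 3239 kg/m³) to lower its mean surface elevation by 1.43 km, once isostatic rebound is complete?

12.1 km

Net drop Δ = e − u = e − e ρ_c/ρ_m = e (ρ_m − ρ_c)/ρ_m.
e = Δ ρ_m/(ρ_m − ρ_c) = 1.43 km × 3239/384 = 12.1 km.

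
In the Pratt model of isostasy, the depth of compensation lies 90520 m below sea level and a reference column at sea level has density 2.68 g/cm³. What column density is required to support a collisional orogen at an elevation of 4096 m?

Pratt balance: ρ_ref D = ρ (D + h).
ρ = ρ_ref D/(D + h) = 2.68 × 90520 m/(90520 m + 4096 m) = 2.56 g/cm³.

2.56 g/cm³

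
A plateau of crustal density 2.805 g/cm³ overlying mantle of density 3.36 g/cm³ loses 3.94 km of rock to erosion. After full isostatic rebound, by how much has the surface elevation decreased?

Rebound u = e ρ_c/ρ_m = 3.94 km × 2.805/3.36 = 3.289 km.
Net surface drop = e − u = 3.94 km − 3.289 km = e (ρ_m − ρ_c)/ρ_m = 0.651 km.

0.651 km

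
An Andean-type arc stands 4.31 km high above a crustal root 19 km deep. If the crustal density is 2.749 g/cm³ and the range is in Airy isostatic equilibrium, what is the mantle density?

Airy balance: ρ_c h = (ρ_m − ρ_c) r → ρ_m = ρ_c (1 + h/r).
ρ_m = 2.749 × (1 + 4.31 km/19 km) = 3.37 g/cm³.

3.37 g/cm³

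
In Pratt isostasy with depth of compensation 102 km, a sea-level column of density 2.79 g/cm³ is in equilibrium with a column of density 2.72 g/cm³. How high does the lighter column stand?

ρ_ref D = ρ (D + h) → h = D (ρ_ref − ρ)/ρ.
h = 102 km × (2.79 − 2.72)/2.72 = 2.62 km.

2.62 km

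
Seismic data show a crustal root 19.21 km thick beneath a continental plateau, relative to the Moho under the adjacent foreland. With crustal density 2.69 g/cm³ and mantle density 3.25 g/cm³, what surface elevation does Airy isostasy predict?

4 km

For local isostatic compensation: ρ_c h = (ρ_m − ρ_c) r.
h = r (ρ_m − ρ_c) / ρ_c = 19.21 km × (3.25 − 2.69) / 2.69 = 4 km.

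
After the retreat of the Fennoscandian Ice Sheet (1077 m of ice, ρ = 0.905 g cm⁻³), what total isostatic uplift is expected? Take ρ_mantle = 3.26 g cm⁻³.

Removing the load lets mantle flow back in; uplift u satisfies ρ_ice t = ρ_m u.
u = t ρ_ice/ρ_m = 1077 m × 0.905/3.26 = 299 m.

299 m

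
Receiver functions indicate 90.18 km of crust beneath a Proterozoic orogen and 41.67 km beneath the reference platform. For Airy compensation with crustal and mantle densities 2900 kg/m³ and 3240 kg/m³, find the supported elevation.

5.09 km

Excess crust Δ = 90.18 km − 41.67 km = 48.51 km, split between elevation h and root r with h + r = Δ.
Airy balance ρ_c h = (ρ_m − ρ_c) r gives r = h ρ_c/(ρ_m − ρ_c), so h (1 + ρ_c/(ρ_m − ρ_c)) = Δ, i.e. h = Δ (ρ_m − ρ_c)/ρ_m.
h = 48.51 km × 340/3240 = 5.09 km.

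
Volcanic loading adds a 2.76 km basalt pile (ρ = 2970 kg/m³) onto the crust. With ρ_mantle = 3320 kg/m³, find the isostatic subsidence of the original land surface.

Subaerial loading: s = t ρ_load / ρ_m.
s = 2.76 km × 2970/3320 = 2.47 km.

2.47 km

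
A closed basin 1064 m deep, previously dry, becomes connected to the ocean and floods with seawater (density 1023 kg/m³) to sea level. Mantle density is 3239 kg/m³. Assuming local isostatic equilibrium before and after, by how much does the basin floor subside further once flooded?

After flooding the water column is d + s deep. Its weight must equal the weight of mantle displaced by the extra subsidence s: (d + s) ρ_w = s ρ_m.
s = d ρ_w / (ρ_m − ρ_w) = 1064 m × 1023/(3239 − 1023) = 491 m.

491 m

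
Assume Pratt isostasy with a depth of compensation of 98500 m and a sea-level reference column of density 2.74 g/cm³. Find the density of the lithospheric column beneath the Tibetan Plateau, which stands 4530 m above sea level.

Pratt balance: ρ_ref D = ρ (D + h).
ρ = ρ_ref D/(D + h) = 2.74 × 98500 m/(98500 m + 4530 m) = 2.62 g/cm³.

2.62 g/cm³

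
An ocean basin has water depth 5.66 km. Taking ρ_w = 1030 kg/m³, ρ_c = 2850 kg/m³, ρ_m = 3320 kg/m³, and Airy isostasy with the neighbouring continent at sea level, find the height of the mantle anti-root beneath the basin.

21.9 km

In Airy isostatic equilibrium: replacing crust with seawater at the top is compensated by replacing crust with mantle at the base: d (ρ_c − ρ_w) = a (ρ_m − ρ_c).
a = d (ρ_c − ρ_w)/(ρ_m − ρ_c) = 5.66 km × 1820/470 = 21.9 km.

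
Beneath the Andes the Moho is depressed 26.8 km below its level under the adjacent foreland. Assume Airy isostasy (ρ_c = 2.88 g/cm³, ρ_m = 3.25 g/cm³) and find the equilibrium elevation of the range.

For local isostatic compensation: ρ_c h = (ρ_m − ρ_c) r.
h = r (ρ_m − ρ_c) / ρ_c = 26.8 km × (3.25 − 2.88) / 2.88 = 3.44 km.

3.44 km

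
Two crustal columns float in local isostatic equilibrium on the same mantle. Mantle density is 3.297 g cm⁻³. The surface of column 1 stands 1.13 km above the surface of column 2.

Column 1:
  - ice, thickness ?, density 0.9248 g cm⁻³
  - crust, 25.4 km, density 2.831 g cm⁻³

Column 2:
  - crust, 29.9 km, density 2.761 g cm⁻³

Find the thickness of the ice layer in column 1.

Take the compensation level at the base of the deeper column (depth z_c below the surface of column 1) and equate Σ ρ_i t_i down to z_c; mantle fills any gap and the z_c terms cancel.
Column 1: x×0.9248 + 25.4×2.831 + (z_c − 25.4 − x)×3.297
Column 2: 1.13×0 + 29.9×2.761 + (z_c − 1.13 − 29.9)×3.297
The z_c×3.297 term appears on both sides and cancels. Collect the known terms of each column as K = Σ(ρt)_known − 3.297 × (depth of known layers): K_1 = 71.9074 − 3.297×25.4 = −11.8364; K_2 = 82.5539 − 3.297×(1.13 + 29.9) = −19.75201.
Balance: K_1 − x×(3.297 − 0.9248) = K_2, so x = (K_1 − K_2)/(3.297 − 0.9248) = 7.91561/2.3722 = 3.34 km.

3.34 km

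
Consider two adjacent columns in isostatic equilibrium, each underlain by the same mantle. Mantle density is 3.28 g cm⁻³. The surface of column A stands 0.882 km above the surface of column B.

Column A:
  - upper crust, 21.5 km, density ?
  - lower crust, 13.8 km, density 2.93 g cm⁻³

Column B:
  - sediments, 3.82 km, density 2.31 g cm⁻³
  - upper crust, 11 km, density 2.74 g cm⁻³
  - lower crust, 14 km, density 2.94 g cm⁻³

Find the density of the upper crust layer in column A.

2.7 g cm⁻³

Take the compensation level at the base of the deeper column (depth z_c below the surface of column A) and equate Σ ρ_i t_i down to z_c; mantle fills any gap and the z_c terms cancel.
Column A: 21.5×ρ + 13.8×2.93 + (z_c − 35.3)×3.28
Column B: 0.882×0 + 3.82×2.31 + 11×2.74 + 14×2.94 + (z_c − 0.882 − 28.82)×3.28
The z_c×3.28 term appears on both sides and cancels. Collect the known terms of each column as K = Σ(ρt)_known − 3.28 × (depth of known layers): K_A = 40.434 − 3.28×35.3 = −75.35; K_B = 80.1242 − 3.28×(0.882 + 28.82) = −17.29836.
Balance: K_A + 21.5×ρ = K_B, so ρ = (K_B − K_A)/21.5 = 58.0516/21.5 = 2.7 g cm⁻³.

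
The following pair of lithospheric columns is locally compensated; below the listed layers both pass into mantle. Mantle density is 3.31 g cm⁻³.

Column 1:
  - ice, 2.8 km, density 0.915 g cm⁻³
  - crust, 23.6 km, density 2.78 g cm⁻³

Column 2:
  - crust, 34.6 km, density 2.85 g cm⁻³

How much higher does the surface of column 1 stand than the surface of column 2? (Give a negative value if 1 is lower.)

0.996 km

For any compensation level in the mantle, the mantle terms cancel and isostasy reduces to e = (Σt_1 − Σt_2) − (Σ(ρt)_1 − Σ(ρt)_2) / ρ_m.
Σt_1 = 26.4 km; Σt_2 = 34.6 km; Σ(ρt)_1 = 68.17; Σ(ρt)_2 = 98.61 (in km·g cm⁻³).
e = (26.4 − 34.6) − (68.17 − 98.61) / 3.31 = 0.996 km.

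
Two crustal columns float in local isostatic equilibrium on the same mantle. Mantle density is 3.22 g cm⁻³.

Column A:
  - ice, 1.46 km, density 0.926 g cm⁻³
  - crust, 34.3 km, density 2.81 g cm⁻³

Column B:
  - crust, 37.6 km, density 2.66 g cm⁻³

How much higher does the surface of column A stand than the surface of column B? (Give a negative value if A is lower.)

−1.13 km

For any compensation level in the mantle, the mantle terms cancel and isostasy reduces to e = (Σt_A − Σt_B) − (Σ(ρt)_A − Σ(ρt)_B) / ρ_m.
Σt_A = 35.76 km; Σt_B = 37.6 km; Σ(ρt)_A = 97.73496; Σ(ρt)_B = 100.016 (in km·g cm⁻³).
e = (35.76 − 37.6) − (97.73496 − 100.016) / 3.22 = −1.13 km.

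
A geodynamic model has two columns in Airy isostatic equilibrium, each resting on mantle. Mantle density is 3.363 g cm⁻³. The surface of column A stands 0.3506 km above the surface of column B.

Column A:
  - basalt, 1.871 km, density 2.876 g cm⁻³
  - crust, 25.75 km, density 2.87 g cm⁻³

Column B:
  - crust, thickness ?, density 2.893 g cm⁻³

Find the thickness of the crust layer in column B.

Take the compensation level at the base of the deeper column (depth z_c below the surface of column A) and equate Σ ρ_i t_i down to z_c; mantle fills any gap and the z_c terms cancel.
Column A: 1.871×2.876 + 25.75×2.87 + (z_c − 27.621)×3.363
Column B: 0.3506×0 + x×2.893 + (z_c − 0.3506 − 0 − x)×3.363
The z_c×3.363 term appears on both sides and cancels. Collect the known terms of each column as K = Σ(ρt)_known − 3.363 × (depth of known layers): K_A = 79.283496 − 3.363×27.621 = −13.605927; K_B = 0 − 3.363×(0.3506 + 0) = −1.1790678.
Balance: K_A = K_B − x×(3.363 − 2.893), so x = (K_B − K_A)/(3.363 − 2.893) = 12.4269/0.47 = 26.4 km.

26.4 km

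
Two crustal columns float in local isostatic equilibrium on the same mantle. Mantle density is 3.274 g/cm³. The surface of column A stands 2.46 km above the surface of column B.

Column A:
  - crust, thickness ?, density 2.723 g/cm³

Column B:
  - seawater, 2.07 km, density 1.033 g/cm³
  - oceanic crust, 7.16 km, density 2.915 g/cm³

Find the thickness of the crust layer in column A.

27.7 km

Take the compensation level at the base of the deeper column (depth z_c below the surface of column A) and equate Σ ρ_i t_i down to z_c; mantle fills any gap and the z_c terms cancel.
Column A: x×2.723 + (z_c − 0 − x)×3.274
Column B: 2.46×0 + 2.07×1.033 + 7.16×2.915 + (z_c − 2.46 − 9.23)×3.274
The z_c×3.274 term appears on both sides and cancels. Collect the known terms of each column as K = Σ(ρt)_known − 3.274 × (depth of known layers): K_A = 0 − 3.274×0 = 0; K_B = 23.00971 − 3.274×(2.46 + 9.23) = −15.26335.
Balance: K_A − x×(3.274 − 2.723) = K_B, so x = (K_A − K_B)/(3.274 − 2.723) = 15.2633/0.551 = 27.7 km.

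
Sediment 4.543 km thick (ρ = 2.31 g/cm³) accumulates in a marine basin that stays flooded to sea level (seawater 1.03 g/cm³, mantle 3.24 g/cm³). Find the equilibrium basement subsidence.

Submarine loading: the sediment displaces seawater, and the subsidence is in turn flooded, so s (ρ_m − ρ_w) = t (ρ_sed − ρ_w).
s = 4.543 km × (2.31 − 1.03) / (3.24 − 1.03) = 2.63 km.

2.63 km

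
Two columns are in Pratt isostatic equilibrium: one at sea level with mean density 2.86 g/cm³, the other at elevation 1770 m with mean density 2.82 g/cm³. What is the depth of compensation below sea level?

125000 m

ρ_ref D = ρ (D + h) → D (ρ_ref − ρ) = ρ h.
D = ρ h/(ρ_ref − ρ) = 2.82 × 1770 m/(2.86 − 2.82) = 125000 m.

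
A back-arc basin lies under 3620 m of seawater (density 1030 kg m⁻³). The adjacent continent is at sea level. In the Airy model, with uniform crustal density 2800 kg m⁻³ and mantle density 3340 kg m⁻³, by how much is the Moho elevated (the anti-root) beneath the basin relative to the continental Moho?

11900 m

Equating mass per unit area of the two columns: replacing crust with seawater at the top is compensated by replacing crust with mantle at the base: d (ρ_c − ρ_w) = a (ρ_m − ρ_c).
a = d (ρ_c − ρ_w)/(ρ_m − ρ_c) = 3620 m × 1770/540 = 11900 m.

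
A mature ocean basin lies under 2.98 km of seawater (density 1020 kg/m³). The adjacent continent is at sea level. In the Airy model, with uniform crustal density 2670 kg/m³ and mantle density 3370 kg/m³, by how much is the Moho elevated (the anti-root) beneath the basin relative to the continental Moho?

Balancing pressure at the compensation depth: replacing crust with seawater at the top is compensated by replacing crust with mantle at the base: d (ρ_c − ρ_w) = a (ρ_m − ρ_c).
a = d (ρ_c − ρ_w)/(ρ_m − ρ_c) = 2.98 km × 1650/700 = 7.02 km.

7.02 km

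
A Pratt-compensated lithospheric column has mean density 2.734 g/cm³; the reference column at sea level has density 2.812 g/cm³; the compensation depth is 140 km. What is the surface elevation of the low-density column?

ρ_ref D = ρ (D + h) → h = D (ρ_ref − ρ)/ρ.
h = 140 km × (2.812 − 2.734)/2.734 = 3.99 km.

3.99 km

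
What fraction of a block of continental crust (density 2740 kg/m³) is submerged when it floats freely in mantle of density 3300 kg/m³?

83%

Submerged fraction = ρ_obj/ρ_fluid = 2740/3300 = 83%.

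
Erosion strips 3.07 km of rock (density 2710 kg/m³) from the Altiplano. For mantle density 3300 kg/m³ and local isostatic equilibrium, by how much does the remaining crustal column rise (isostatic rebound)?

2.52 km

Unloading: uplift u = e ρ_c/ρ_m = 3.07 km × 2710/3300 = 2.52 km.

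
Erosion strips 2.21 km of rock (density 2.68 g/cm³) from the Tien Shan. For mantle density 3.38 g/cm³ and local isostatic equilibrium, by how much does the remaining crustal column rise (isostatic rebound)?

1.75 km

Unloading: uplift u = e ρ_c/ρ_m = 2.21 km × 2.68/3.38 = 1.75 km.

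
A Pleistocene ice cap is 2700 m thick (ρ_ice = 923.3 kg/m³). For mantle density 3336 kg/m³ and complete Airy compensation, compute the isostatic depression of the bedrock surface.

For local isostatic compensation: the ice load ρ_ice t is balanced by mantle displaced below, ρ_m s.
s = t ρ_ice / ρ_m = 2700 m × 923.3/3336 = 747 m.

747 m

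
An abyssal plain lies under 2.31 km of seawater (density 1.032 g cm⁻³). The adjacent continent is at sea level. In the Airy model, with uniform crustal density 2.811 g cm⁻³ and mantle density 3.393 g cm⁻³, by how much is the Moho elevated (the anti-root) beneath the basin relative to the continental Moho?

For local isostatic compensation: replacing crust with seawater at the top is compensated by replacing crust with mantle at the base: d (ρ_c − ρ_w) = a (ρ_m − ρ_c).
a = d (ρ_c − ρ_w)/(ρ_m − ρ_c) = 2.31 km × 1.779/0.582 = 7.06 km.

7.06 km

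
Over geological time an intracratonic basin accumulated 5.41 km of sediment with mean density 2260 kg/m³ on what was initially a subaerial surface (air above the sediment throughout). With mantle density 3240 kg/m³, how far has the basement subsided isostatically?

Subaerial load: s = t ρ_sed / ρ_m = 5.41 km × 2260/3240 = 3.77 km.

3.77 km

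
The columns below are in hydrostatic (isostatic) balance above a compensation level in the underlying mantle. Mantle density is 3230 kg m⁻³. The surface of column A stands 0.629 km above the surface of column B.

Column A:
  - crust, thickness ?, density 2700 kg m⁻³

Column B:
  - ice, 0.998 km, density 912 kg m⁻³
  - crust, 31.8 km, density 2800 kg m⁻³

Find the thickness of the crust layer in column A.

Take the compensation level at the base of the deeper column (depth z_c below the surface of column A) and equate Σ ρ_i t_i down to z_c; mantle fills any gap and the z_c terms cancel.
Column A: x×2700 + (z_c − 0 − x)×3230
Column B: 0.629×0 + 0.998×912 + 31.8×2800 + (z_c − 0.629 − 32.798)×3230
The z_c×3230 term appears on both sides and cancels. Collect the known terms of each column as K = Σ(ρt)_known − 3230 × (depth of known layers): K_A = 0 − 3230×0 = 0; K_B = 89950.176 − 3230×(0.629 + 32.798) = −18019.034.
Balance: K_A − x×(3230 − 2700) = K_B, so x = (K_A − K_B)/(3230 − 2700) = 18019/530 = 34 km.

34 km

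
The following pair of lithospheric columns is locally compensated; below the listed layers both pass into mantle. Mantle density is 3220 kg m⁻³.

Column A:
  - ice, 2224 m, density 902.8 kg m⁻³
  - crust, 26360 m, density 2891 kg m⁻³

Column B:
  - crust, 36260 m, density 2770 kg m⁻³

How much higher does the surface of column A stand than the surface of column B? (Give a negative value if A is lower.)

For any compensation level in the mantle, the mantle terms cancel and isostasy reduces to e = (Σt_A − Σt_B) − (Σ(ρt)_A − Σ(ρt)_B) / ρ_m.
Σt_A = 28584 m; Σt_B = 36260 m; Σ(ρt)_A = 78214587.2; Σ(ρt)_B = 100440200 (in m·kg m⁻³).
e = (28584 − 36260) − (78214587.2 − 100440200) / 3220 = −774 m.

−774 m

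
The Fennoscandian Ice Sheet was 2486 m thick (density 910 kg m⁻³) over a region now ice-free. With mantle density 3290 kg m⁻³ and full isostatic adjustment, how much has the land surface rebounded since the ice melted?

Removing the load lets mantle flow back in; uplift u satisfies ρ_ice t = ρ_m u.
u = t ρ_ice/ρ_m = 2486 m × 910/3290 = 688 m.

688 m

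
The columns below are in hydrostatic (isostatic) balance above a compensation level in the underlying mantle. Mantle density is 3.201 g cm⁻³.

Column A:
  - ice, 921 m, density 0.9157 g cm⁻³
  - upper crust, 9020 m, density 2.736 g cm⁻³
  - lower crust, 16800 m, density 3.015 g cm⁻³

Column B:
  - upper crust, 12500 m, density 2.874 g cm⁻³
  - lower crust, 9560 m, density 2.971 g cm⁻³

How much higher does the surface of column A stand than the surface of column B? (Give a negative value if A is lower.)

For any compensation level in the mantle, the mantle terms cancel and isostasy reduces to e = (Σt_A − Σt_B) − (Σ(ρt)_A − Σ(ρt)_B) / ρ_m.
Σt_A = 26741 m; Σt_B = 22060 m; Σ(ρt)_A = 76174.0797; Σ(ρt)_B = 64327.76 (in m·g cm⁻³).
e = (26741 − 22060) − (76174.0797 − 64327.76) / 3.201 = 980 m.

980 m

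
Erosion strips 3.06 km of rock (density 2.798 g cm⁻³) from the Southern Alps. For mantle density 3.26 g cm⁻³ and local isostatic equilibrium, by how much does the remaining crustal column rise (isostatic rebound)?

2.63 km

Unloading: uplift u = e ρ_c/ρ_m = 3.06 km × 2.798/3.26 = 2.63 km.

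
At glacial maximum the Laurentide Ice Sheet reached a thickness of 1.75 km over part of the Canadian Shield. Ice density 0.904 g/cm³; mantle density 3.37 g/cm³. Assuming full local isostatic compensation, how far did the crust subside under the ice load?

0.469 km

Equating mass per unit area of the two columns: the ice load ρ_ice t is balanced by mantle displaced below, ρ_m s.
s = t ρ_ice / ρ_m = 1.75 km × 0.904/3.37 = 0.469 km.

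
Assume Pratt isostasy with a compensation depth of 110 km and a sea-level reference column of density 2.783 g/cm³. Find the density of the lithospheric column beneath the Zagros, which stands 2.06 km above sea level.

2.73 g/cm³

Pratt balance: ρ_ref D = ρ (D + h).
ρ = ρ_ref D/(D + h) = 2.783 × 110 km/(110 km + 2.06 km) = 2.73 g/cm³.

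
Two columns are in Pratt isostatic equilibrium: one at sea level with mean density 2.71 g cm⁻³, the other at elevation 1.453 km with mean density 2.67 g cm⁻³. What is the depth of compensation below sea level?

ρ_ref D = ρ (D + h) → D (ρ_ref − ρ) = ρ h.
D = ρ h/(ρ_ref − ρ) = 2.67 × 1.453 km/(2.71 − 2.67) = 97 km.

97 km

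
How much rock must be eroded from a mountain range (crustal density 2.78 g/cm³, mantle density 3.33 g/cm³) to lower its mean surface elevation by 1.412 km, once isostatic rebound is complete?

8.55 km

Net drop Δ = e − u = e − e ρ_c/ρ_m = e (ρ_m − ρ_c)/ρ_m.
e = Δ ρ_m/(ρ_m − ρ_c) = 1.412 km × 3.33/0.55 = 8.55 km.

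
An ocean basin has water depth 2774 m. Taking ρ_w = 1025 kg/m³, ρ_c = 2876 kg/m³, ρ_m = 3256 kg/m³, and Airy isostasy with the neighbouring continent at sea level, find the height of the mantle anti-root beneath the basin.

13500 m

Isostatic balance requires: replacing crust with seawater at the top is compensated by replacing crust with mantle at the base: d (ρ_c − ρ_w) = a (ρ_m − ρ_c).
a = d (ρ_c − ρ_w)/(ρ_m − ρ_c) = 2774 m × 1851/380 = 13500 m.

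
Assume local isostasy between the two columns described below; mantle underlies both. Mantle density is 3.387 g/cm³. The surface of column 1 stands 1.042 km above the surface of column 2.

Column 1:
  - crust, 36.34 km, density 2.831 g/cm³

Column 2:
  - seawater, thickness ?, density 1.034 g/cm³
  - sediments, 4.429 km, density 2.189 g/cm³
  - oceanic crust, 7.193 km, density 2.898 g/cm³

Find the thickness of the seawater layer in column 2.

3.34 km

Take the compensation level at the base of the deeper column (depth z_c below the surface of column 1) and equate Σ ρ_i t_i down to z_c; mantle fills any gap and the z_c terms cancel.
Column 1: 36.34×2.831 + (z_c − 36.34)×3.387
Column 2: 1.042×0 + x×1.034 + 4.429×2.189 + 7.193×2.898 + (z_c − 1.042 − 11.622 − x)×3.387
The z_c×3.387 term appears on both sides and cancels. Collect the known terms of each column as K = Σ(ρt)_known − 3.387 × (depth of known layers): K_1 = 102.87854 − 3.387×36.34 = −20.20504; K_2 = 30.540395 − 3.387×(1.042 + 11.622) = −12.352573.
Balance: K_1 = K_2 − x×(3.387 − 1.034), so x = (K_2 − K_1)/(3.387 − 1.034) = 7.85247/2.353 = 3.34 km.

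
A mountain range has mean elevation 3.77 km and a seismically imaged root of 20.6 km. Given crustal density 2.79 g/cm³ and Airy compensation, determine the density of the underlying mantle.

3.3 g/cm³

Airy balance: ρ_c h = (ρ_m − ρ_c) r → ρ_m = ρ_c (1 + h/r).
ρ_m = 2.79 × (1 + 3.77 km/20.6 km) = 3.3 g/cm³.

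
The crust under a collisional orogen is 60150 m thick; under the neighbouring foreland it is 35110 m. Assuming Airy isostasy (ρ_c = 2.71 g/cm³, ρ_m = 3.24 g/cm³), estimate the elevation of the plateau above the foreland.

Excess crust Δ = 60150 m − 35110 m = 25040 m, split between elevation h and root r with h + r = Δ.
Airy balance ρ_c h = (ρ_m − ρ_c) r gives r = h ρ_c/(ρ_m − ρ_c), so h (1 + ρ_c/(ρ_m − ρ_c)) = Δ, i.e. h = Δ (ρ_m − ρ_c)/ρ_m.
h = 25040 m × 0.53/3.24 = 4100 m.

4100 m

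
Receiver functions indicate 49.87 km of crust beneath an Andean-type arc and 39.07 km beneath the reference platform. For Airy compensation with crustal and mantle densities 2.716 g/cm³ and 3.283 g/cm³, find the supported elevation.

Excess crust Δ = 49.87 km − 39.07 km = 10.8 km, split between elevation h and root r with h + r = Δ.
Airy balance ρ_c h = (ρ_m − ρ_c) r gives r = h ρ_c/(ρ_m − ρ_c), so h (1 + ρ_c/(ρ_m − ρ_c)) = Δ, i.e. h = Δ (ρ_m − ρ_c)/ρ_m.
h = 10.8 km × 0.567/3.283 = 1.87 km.

1.87 km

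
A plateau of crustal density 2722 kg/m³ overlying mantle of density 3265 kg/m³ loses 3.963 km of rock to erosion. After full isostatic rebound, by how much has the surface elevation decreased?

0.659 km

Rebound u = e ρ_c/ρ_m = 3.963 km × 2722/3265 = 3.304 km.
Net surface drop = e − u = 3.963 km − 3.304 km = e (ρ_m − ρ_c)/ρ_m = 0.659 km.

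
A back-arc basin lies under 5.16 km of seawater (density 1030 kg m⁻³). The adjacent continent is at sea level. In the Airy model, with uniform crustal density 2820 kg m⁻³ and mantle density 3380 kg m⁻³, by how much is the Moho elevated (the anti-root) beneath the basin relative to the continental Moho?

16.5 km

For local isostatic compensation: replacing crust with seawater at the top is compensated by replacing crust with mantle at the base: d (ρ_c − ρ_w) = a (ρ_m − ρ_c).
a = d (ρ_c − ρ_w)/(ρ_m − ρ_c) = 5.16 km × 1790/560 = 16.5 km.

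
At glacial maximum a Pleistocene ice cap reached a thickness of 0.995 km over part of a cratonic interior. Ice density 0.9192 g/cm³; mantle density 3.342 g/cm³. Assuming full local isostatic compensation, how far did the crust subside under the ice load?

Balancing pressure at the compensation depth: the ice load ρ_ice t is balanced by mantle displaced below, ρ_m s.
s = t ρ_ice / ρ_m = 0.995 km × 0.9192/3.342 = 0.274 km.

0.274 km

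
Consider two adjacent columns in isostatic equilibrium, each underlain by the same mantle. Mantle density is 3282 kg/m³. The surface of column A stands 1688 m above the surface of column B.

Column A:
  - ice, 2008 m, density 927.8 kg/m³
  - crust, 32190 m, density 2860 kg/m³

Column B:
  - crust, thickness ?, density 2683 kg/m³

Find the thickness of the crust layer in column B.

Take the compensation level at the base of the deeper column (depth z_c below the surface of column A) and equate Σ ρ_i t_i down to z_c; mantle fills any gap and the z_c terms cancel.
Column A: 2008×927.8 + 32190×2860 + (z_c − 34198)×3282
Column B: 1688×0 + x×2683 + (z_c − 1688 − 0 − x)×3282
The z_c×3282 term appears on both sides and cancels. Collect the known terms of each column as K = Σ(ρt)_known − 3282 × (depth of known layers): K_A = 93926422.4 − 3282×34198 = −18311413.6; K_B = 0 − 3282×(1688 + 0) = −5540016.
Balance: K_A = K_B − x×(3282 − 2683), so x = (K_B − K_A)/(3282 − 2683) = 12771400/599 = 21300 m.

21300 m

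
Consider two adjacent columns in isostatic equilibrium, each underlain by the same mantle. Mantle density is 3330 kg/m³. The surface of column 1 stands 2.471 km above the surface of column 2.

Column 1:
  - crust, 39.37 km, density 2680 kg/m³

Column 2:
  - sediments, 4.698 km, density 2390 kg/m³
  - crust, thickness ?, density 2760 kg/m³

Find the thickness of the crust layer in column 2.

Take the compensation level at the base of the deeper column (depth z_c below the surface of column 1) and equate Σ ρ_i t_i down to z_c; mantle fills any gap and the z_c terms cancel.
Column 1: 39.37×2680 + (z_c − 39.37)×3330
Column 2: 2.471×0 + 4.698×2390 + x×2760 + (z_c − 2.471 − 4.698 − x)×3330
The z_c×3330 term appears on both sides and cancels. Collect the known terms of each column as K = Σ(ρt)_known − 3330 × (depth of known layers): K_1 = 105511.6 − 3330×39.37 = −25590.5; K_2 = 11228.22 − 3330×(2.471 + 4.698) = −12644.55.
Balance: K_1 = K_2 − x×(3330 − 2760), so x = (K_2 − K_1)/(3330 − 2760) = 12946/570 = 22.7 km.

22.7 km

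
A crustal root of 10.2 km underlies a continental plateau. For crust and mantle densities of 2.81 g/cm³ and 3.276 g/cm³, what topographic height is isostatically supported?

For local isostatic compensation: ρ_c h = (ρ_m − ρ_c) r.
h = r (ρ_m − ρ_c) / ρ_c = 10.2 km × (3.276 − 2.81) / 2.81 = 1.69 km.

1.69 km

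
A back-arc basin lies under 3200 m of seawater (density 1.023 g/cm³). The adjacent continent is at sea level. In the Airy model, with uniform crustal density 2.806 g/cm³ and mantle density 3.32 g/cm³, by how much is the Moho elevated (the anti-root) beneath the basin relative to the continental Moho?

11100 m

In Airy isostatic equilibrium: replacing crust with seawater at the top is compensated by replacing crust with mantle at the base: d (ρ_c − ρ_w) = a (ρ_m − ρ_c).
a = d (ρ_c − ρ_w)/(ρ_m − ρ_c) = 3200 m × 1.783/0.514 = 11100 m.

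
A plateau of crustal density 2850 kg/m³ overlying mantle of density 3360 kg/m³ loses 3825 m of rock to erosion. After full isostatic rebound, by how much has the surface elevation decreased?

581 m

Rebound u = e ρ_c/ρ_m = 3825 m × 2850/3360 = 3244 m.
Net surface drop = e − u = 3825 m − 3244 m = e (ρ_m − ρ_c)/ρ_m = 581 m.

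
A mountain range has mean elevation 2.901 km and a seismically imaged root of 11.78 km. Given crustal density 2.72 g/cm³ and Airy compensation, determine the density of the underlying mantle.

Airy balance: ρ_c h = (ρ_m − ρ_c) r → ρ_m = ρ_c (1 + h/r).
ρ_m = 2.72 × (1 + 2.901 km/11.78 km) = 3.39 g/cm³.

3.39 g/cm³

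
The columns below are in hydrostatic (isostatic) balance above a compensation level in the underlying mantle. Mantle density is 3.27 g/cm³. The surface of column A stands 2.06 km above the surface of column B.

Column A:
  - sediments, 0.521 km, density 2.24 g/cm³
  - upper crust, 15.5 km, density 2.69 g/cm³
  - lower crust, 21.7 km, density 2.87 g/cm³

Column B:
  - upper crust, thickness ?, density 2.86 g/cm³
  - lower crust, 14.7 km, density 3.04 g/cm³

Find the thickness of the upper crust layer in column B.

Take the compensation level at the base of the deeper column (depth z_c below the surface of column A) and equate Σ ρ_i t_i down to z_c; mantle fills any gap and the z_c terms cancel.
Column A: 0.521×2.24 + 15.5×2.69 + 21.7×2.87 + (z_c − 37.721)×3.27
Column B: 2.06×0 + x×2.86 + 14.7×3.04 + (z_c − 2.06 − 14.7 − x)×3.27
The z_c×3.27 term appears on both sides and cancels. Collect the known terms of each column as K = Σ(ρt)_known − 3.27 × (depth of known layers): K_A = 105.14104 − 3.27×37.721 = −18.20663; K_B = 44.688 − 3.27×(2.06 + 14.7) = −10.1172.
Balance: K_A = K_B − x×(3.27 − 2.86), so x = (K_B − K_A)/(3.27 − 2.86) = 8.08943/0.41 = 19.7 km.

19.7 km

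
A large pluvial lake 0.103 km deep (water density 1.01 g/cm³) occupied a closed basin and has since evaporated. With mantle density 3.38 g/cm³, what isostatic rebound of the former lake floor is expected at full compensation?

u = d ρ_w/ρ_m = 0.103 km × 1.01/3.38 = 0.0308 km.

0.0308 km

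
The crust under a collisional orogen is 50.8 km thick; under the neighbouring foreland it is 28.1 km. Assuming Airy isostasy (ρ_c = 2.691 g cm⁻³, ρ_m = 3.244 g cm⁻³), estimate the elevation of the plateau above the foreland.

Excess crust Δ = 50.8 km − 28.1 km = 22.7 km, split between elevation h and root r with h + r = Δ.
Airy balance ρ_c h = (ρ_m − ρ_c) r gives r = h ρ_c/(ρ_m − ρ_c), so h (1 + ρ_c/(ρ_m − ρ_c)) = Δ, i.e. h = Δ (ρ_m − ρ_c)/ρ_m.
h = 22.7 km × 0.553/3.244 = 3.87 km.

3.87 km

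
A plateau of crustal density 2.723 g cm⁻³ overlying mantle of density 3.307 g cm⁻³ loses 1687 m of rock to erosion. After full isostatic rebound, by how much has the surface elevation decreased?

298 m

Rebound u = e ρ_c/ρ_m = 1687 m × 2.723/3.307 = 1389 m.
Net surface drop = e − u = 1687 m − 1389 m = e (ρ_m − ρ_c)/ρ_m = 298 m.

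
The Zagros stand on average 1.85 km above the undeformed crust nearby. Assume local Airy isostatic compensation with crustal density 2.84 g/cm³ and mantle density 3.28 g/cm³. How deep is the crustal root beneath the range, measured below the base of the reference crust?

11.9 km

Balancing pressure at the compensation depth: the weight of the topography is balanced by the buoyancy of the root, ρ_c h = (ρ_m − ρ_c) r.
r = h · ρ_c / (ρ_m − ρ_c) = 1.85 km × 2.84 / (3.28 − 2.84) = 11.9 km.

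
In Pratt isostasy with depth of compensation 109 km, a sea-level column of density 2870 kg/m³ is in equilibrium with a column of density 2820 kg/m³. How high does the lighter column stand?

1.93 km

ρ_ref D = ρ (D + h) → h = D (ρ_ref − ρ)/ρ.
h = 109 km × (2870 − 2820)/2820 = 1.93 km.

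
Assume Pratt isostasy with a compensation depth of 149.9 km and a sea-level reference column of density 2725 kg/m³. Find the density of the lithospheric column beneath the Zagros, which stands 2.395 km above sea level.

2680 kg/m³

Pratt balance: ρ_ref D = ρ (D + h).
ρ = ρ_ref D/(D + h) = 2725 × 149.9 km/(149.9 km + 2.395 km) = 2680 kg/m³.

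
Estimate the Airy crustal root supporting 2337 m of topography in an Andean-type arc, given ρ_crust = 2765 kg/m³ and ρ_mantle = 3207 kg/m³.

Isostatic balance requires: the weight of the topography is balanced by the buoyancy of the root, ρ_c h = (ρ_m − ρ_c) r.
r = h · ρ_c / (ρ_m − ρ_c) = 2337 m × 2765 / (3207 − 2765) = 14600 m.

14600 m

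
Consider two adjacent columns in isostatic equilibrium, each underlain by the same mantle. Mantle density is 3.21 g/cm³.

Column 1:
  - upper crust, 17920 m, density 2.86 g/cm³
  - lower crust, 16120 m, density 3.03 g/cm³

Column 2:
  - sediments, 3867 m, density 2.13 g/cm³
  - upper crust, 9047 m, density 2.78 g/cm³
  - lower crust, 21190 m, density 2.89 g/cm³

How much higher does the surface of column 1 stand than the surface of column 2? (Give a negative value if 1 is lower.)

For any compensation level in the mantle, the mantle terms cancel and isostasy reduces to e = (Σt_1 − Σt_2) − (Σ(ρt)_1 − Σ(ρt)_2) / ρ_m.
Σt_1 = 34040 m; Σt_2 = 34104 m; Σ(ρt)_1 = 100094.8; Σ(ρt)_2 = 94626.47 (in m·g/cm³).
e = (34040 − 34104) − (100094.8 − 94626.47) / 3.21 = −1770 m.

−1770 m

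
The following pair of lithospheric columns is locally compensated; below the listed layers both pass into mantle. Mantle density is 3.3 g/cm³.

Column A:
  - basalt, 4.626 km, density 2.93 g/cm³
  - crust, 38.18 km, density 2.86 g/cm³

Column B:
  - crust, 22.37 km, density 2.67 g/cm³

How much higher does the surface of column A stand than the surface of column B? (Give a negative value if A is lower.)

1.34 km

For any compensation level in the mantle, the mantle terms cancel and isostasy reduces to e = (Σt_A − Σt_B) − (Σ(ρt)_A − Σ(ρt)_B) / ρ_m.
Σt_A = 42.806 km; Σt_B = 22.37 km; Σ(ρt)_A = 122.74898; Σ(ρt)_B = 59.7279 (in km·g/cm³).
e = (42.806 − 22.37) − (122.74898 − 59.7279) / 3.3 = 1.34 km.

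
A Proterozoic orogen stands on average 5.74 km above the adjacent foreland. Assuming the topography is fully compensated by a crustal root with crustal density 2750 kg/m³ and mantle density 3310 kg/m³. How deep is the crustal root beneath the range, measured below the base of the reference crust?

In Airy isostatic equilibrium: the weight of the topography is balanced by the buoyancy of the root, ρ_c h = (ρ_m − ρ_c) r.
r = h · ρ_c / (ρ_m − ρ_c) = 5.74 km × 2750 / (3310 − 2750) = 28.2 km.

28.2 km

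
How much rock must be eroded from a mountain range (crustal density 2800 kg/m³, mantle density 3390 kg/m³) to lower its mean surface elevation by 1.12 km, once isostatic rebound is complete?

6.44 km

Net drop Δ = e − u = e − e ρ_c/ρ_m = e (ρ_m − ρ_c)/ρ_m.
e = Δ ρ_m/(ρ_m − ρ_c) = 1.12 km × 3390/590 = 6.44 km.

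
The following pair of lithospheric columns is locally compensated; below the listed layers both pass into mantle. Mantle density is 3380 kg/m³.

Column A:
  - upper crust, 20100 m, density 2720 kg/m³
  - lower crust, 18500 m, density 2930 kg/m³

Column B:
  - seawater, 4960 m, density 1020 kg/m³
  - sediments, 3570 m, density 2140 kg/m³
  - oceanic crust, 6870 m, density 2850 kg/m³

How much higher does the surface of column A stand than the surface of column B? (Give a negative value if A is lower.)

For any compensation level in the mantle, the mantle terms cancel and isostasy reduces to e = (Σt_A − Σt_B) − (Σ(ρt)_A − Σ(ρt)_B) / ρ_m.
Σt_A = 38600 m; Σt_B = 15400 m; Σ(ρt)_A = 108877000; Σ(ρt)_B = 32278500 (in m·kg/m³).
e = (38600 − 15400) − (108877000 − 32278500) / 3380 = 538 m.

538 m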